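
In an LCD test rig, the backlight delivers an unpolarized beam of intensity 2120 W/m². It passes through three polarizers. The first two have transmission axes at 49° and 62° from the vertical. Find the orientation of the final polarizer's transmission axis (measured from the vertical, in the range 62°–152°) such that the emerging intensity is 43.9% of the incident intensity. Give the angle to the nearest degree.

Unpolarized light through the first polarizer → I₁ = ½ I₀, now polarized at 49°.
I₂ = I₁ cos²(62° − 49°) = 0.5 I₀ · cos²(13°) = 0.4747 I₀.
Need I₃/I₀ = 0.439, so cos²(θ − 62°) = 0.439 / 0.4747 = 0.9248.
θ − 62° = arccos(√0.9248) = 15.9°, giving θ ≈ 62 + 15.9 = 77.9°.

θ ≈ 78°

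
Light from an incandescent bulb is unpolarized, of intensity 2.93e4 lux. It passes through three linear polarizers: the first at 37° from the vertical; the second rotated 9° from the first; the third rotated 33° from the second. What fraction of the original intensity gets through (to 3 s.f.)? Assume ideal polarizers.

Unpolarized light through the first polarizer → I₁ = 2.93e4 lux/2 = 1.465e+04 lux, polarized at 37°.
I₂ = I₁ · cos²(9°) = 1.465e+04 · 0.9755 = 1.429e+04 lux.
I₃ = I₂ · cos²(33°) = 1.429e+04 · 0.7034 = 1.005e+04 lux.
Transmitted fraction = 0.3431.

I/I₀ ≈ 0.343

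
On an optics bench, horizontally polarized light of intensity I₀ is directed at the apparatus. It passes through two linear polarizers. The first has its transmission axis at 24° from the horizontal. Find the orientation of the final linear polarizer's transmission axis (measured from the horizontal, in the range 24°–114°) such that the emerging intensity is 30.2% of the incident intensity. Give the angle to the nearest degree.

θ ≈ 77°

I₁ = I₀ cos²(24° − 0°) = I₀ cos²(24°) = 0.8346 I₀.
Need I₂/I₀ = 0.302, so cos²(θ − 24°) = 0.302 / 0.8346 = 0.3619.
θ − 24° = arccos(√0.3619) = 53.0°, giving θ ≈ 24 + 53.0 = 77.0°.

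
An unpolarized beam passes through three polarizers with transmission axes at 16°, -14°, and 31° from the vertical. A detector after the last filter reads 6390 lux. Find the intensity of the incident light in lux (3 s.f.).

I₀ ≈ 3.41e4 lux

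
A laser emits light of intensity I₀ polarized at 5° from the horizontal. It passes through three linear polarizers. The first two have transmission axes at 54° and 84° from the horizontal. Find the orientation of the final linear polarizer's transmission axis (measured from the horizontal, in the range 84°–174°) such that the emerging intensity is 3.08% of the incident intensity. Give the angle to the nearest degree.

I₁ = I₀ cos²(54° − 5°) = I₀ cos²(49°) = 0.4304 I₀.
I₂ = I₁ cos²(84° − 54°) = 0.4304 I₀ · cos²(30°) = 0.3228 I₀.
Need I₃/I₀ = 0.0308, so cos²(θ − 84°) = 0.0308 / 0.3228 = 0.09541.
θ − 84° = arccos(√0.09541) = 72.0°, giving θ ≈ 84 + 72.0 = 156.0°.

θ ≈ 156°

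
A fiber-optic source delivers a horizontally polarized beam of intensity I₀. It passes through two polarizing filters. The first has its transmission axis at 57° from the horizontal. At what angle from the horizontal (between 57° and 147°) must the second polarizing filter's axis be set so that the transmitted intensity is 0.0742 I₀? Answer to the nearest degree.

I₁ = I₀ cos²(57° − 0°) = I₀ cos²(57°) = 0.2966 I₀.
Need I₂/I₀ = 0.0742, so cos²(θ − 57°) = 0.0742 / 0.2966 = 0.2501.
θ − 57° = arccos(√0.2501) = 60.0°, giving θ ≈ 57 + 60.0 = 117.0°.

θ ≈ 117°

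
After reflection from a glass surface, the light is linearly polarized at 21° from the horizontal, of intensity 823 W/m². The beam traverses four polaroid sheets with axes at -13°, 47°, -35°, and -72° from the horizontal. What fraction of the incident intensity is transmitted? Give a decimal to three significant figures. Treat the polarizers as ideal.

I/I₀ ≈ 0.00212

I₁ = 823 W/m² · cos²(34°) = 565.7 W/m².
I₂ = I₁ · cos²(60°) = 565.7 · 0.25 = 141.4 W/m².
I₃ = I₂ · cos²(82°) = 141.4 · 0.01937 = 2.739 W/m².
I₄ = I₃ · cos²(37°) = 2.739 · 0.6378 = 1.747 W/m².
Transmitted fraction = 0.002123.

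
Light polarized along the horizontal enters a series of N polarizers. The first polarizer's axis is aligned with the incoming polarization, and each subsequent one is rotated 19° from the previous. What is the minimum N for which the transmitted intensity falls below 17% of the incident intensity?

First polarizer is aligned with the polarization: full transmission.
Each further stage multiplies by cos²(19°) = 0.894.
After N polarizers: T = 0.894^(N−1). Require T < 0.17 ⇒ N−1 > ln(0.17)/ln(0.894) = 15.81, so N−1 ≥ 16 and N = 17.
Check: N=17 gives T = 0.1665 < 0.17; N=16 gives T = 0.1863.

N = 17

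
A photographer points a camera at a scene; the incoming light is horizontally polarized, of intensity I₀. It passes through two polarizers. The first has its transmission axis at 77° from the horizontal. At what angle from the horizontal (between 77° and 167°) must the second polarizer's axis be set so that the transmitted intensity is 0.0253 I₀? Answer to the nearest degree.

θ ≈ 122°

By Malus's law, I₁ = I₀ cos²(77° − 0°) = I₀ cos²(77°) = 0.0506 I₀.
Need I₂/I₀ = 0.0253, so cos²(θ − 77°) = 0.0253 / 0.0506 = 0.5.
θ − 77° = arccos(√0.5) = 45.0°, giving θ ≈ 77 + 45.0 = 122.0°.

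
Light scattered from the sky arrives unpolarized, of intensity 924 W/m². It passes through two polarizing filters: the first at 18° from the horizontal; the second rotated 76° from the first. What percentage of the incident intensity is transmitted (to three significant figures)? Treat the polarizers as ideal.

Unpolarized light through the first polarizer → I₁ = 924 W/m²/2 = 462 W/m², polarized at 18°.
I₂ = I₁ · cos²(76°) = 462 · 0.05853 = 27.04 W/m².
That is 2.926% of the incident intensity.

≈ 2.93%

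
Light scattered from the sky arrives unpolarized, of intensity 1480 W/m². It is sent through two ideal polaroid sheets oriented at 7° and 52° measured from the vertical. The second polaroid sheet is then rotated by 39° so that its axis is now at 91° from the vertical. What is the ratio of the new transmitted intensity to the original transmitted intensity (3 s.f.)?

I_new/I_old ≈ 0.0219

Before rotation:
Unpolarized light through the first polarizer → I₁ = ½ I₀, now polarized at 7°.
I₂ = I₁ cos²(52° − 7°) = 0.5 I₀ · cos²(45°) = 0.25 I₀.
After rotation:
Unpolarized light through the first polarizer → I₁ = ½ I₀, now polarized at 7°.
I₂ = I₁ cos²(91° − 7°) = 0.5 I₀ · cos²(84°) = 0.005463 I₀.
Ratio = 0.005463 / 0.25 = 0.02185.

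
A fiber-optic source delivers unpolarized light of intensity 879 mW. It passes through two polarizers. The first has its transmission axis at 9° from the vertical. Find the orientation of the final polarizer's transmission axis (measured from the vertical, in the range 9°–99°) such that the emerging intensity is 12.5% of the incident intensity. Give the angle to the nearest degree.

Unpolarized light through the first polarizer → I₁ = ½ I₀, now polarized at 9°.
Need I₂/I₀ = 0.125, so cos²(θ − 9°) = 0.125 / 0.5 = 0.25.
θ − 9° = arccos(√0.25) = 60.0°, giving θ ≈ 9 + 60.0 = 69.0°.

θ ≈ 69°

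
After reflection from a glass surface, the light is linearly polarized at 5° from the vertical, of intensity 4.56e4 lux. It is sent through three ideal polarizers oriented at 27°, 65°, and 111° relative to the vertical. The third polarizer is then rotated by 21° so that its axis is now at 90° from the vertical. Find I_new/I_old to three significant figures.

I_new/I_old ≈ 1.70

Before rotation:
I₁ = I₀ cos²(27° − 5°) = I₀ cos²(22°) = 0.8597 I₀.
I₂ = I₁ cos²(65° − 27°) = 0.8597 I₀ · cos²(38°) = 0.5338 I₀.
I₃ = I₂ cos²(111° − 65°) = 0.5338 I₀ · cos²(46°) = 0.2576 I₀.
After rotation:
I₁ = I₀ cos²(27° − 5°) = I₀ cos²(22°) = 0.8597 I₀.
I₂ = I₁ cos²(65° − 27°) = 0.8597 I₀ · cos²(38°) = 0.5338 I₀.
I₃ = I₂ cos²(90° − 65°) = 0.5338 I₀ · cos²(25°) = 0.4385 I₀.
Ratio = 0.4385 / 0.2576 = 1.702.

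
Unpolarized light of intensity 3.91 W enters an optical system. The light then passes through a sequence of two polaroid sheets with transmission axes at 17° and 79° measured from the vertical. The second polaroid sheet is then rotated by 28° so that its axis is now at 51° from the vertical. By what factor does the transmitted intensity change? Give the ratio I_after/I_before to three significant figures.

I_new/I_old ≈ 3.12

Before rotation:
Unpolarized light through the first polarizer → I₁ = ½ I₀, now polarized at 17°.
I₂ = I₁ cos²(79° − 17°) = 0.5 I₀ · cos²(62°) = 0.1102 I₀.
After rotation:
Unpolarized light through the first polarizer → I₁ = ½ I₀, now polarized at 17°.
I₂ = I₁ cos²(51° − 17°) = 0.5 I₀ · cos²(34°) = 0.3437 I₀.
Ratio = 0.3437 / 0.1102 = 3.118.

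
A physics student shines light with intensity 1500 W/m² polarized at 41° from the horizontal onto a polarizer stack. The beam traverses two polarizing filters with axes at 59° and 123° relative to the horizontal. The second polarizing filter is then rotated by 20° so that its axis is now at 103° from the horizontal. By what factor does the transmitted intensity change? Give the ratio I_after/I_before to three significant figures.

I_new/I_old ≈ 2.69

Before rotation:
By Malus's law, I₁ = I₀ cos²(59° − 41°) = I₀ cos²(18°) = 0.9045 I₀.
I₂ = I₁ cos²(123° − 59°) = 0.9045 I₀ · cos²(64°) = 0.1738 I₀.
After rotation:
I₁ = I₀ cos²(59° − 41°) = I₀ cos²(18°) = 0.9045 I₀.
I₂ = I₁ cos²(103° − 59°) = 0.9045 I₀ · cos²(44°) = 0.468 I₀.
Ratio = 0.468 / 0.1738 = 2.693.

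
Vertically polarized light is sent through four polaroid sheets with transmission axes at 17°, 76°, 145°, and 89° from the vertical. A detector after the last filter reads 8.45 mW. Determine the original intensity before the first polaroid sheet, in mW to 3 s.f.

I₁ = I₀ cos²(17° − 0°) = I₀ cos²(17°) = 0.9145 I₀.
I₂ = I₁ cos²(76° − 17°) = 0.9145 I₀ · cos²(59°) = 0.2426 I₀.
I₃ = I₂ cos²(145° − 76°) = 0.2426 I₀ · cos²(69°) = 0.03116 I₀.
I₄ = I₃ cos²(89° − 145°) = 0.03116 I₀ · cos²(56°) = 0.009742 I₀.
So 8.45 mW = 0.009742 I₀, giving I₀ = 8.45/0.009742 = 867.4 mW.

I₀ ≈ 867 mW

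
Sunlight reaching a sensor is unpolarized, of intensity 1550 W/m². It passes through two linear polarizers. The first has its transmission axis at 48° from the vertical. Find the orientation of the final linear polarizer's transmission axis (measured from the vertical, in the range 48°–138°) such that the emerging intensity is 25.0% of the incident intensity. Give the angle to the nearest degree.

θ ≈ 93°

Unpolarized light through the first polarizer → I₁ = ½ I₀, now polarized at 48°.
Need I₂/I₀ = 0.25, so cos²(θ − 48°) = 0.25 / 0.5 = 0.5.
θ − 48° = arccos(√0.5) = 45.0°, giving θ ≈ 48 + 45.0 = 93.0°.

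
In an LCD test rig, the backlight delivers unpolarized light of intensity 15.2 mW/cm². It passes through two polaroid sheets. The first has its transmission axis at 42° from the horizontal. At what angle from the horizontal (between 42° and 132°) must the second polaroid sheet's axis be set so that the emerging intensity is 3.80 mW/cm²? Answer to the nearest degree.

θ ≈ 87°

Unpolarized light through the first polarizer → I₁ = ½ I₀, now polarized at 42°.
Target fraction: 3.80 / 15.2 mW/cm² = 0.25 of I₀.
Need I₂/I₀ = 0.25, so cos²(θ − 42°) = 0.25 / 0.5 = 0.5.
θ − 42° = arccos(√0.5) = 45.0°, giving θ ≈ 42 + 45.0 = 87.0°.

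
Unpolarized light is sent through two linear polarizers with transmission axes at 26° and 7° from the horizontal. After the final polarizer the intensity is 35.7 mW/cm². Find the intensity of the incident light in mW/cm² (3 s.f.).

Unpolarized light through the first polarizer → I₁ = ½ I₀, now polarized at 26°.
I₂ = I₁ cos²(7° − 26°) = 0.5 I₀ · cos²(19°) = 0.447 I₀.
So 35.7 mW/cm² = 0.447 I₀, giving I₀ = 35.7/0.447 = 79.87 mW/cm².

I₀ ≈ 79.9 mW/cm²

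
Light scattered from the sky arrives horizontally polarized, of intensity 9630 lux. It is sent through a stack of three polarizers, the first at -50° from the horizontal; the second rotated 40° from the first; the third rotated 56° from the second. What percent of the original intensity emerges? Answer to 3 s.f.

≈ 7.58%

By Malus's law, I₁ = 9630 lux · cos²(50°) = 3979 lux.
I₂ = I₁ · cos²(40°) = 3979 · 0.5868 = 2335 lux.
I₃ = I₂ · cos²(56°) = 2335 · 0.3127 = 730.1 lux.
That is 7.582% of the incident intensity.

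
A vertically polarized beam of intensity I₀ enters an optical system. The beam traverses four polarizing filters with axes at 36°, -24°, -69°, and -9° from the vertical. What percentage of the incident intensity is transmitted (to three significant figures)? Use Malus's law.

≈ 2.05%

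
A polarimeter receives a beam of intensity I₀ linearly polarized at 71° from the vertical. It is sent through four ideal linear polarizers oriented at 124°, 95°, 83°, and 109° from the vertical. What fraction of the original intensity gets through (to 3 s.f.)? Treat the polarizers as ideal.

≈ 0.214 I₀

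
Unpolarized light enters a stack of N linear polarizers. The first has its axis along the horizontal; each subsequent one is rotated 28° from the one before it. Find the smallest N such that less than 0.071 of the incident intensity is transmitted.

N = 9

First polarizer halves the unpolarized light: factor 1/2.
Each further stage multiplies by cos²(28°) = 0.7796.
After N polarizers: T = 0.5·0.7796^(N−1). Require T < 0.071 ⇒ N−1 > ln(0.071/0.5)/ln(0.7796) = 7.84, so N−1 ≥ 8 and N = 9.
Check: N=9 gives T = 0.06822 < 0.071; N=8 gives T = 0.08751.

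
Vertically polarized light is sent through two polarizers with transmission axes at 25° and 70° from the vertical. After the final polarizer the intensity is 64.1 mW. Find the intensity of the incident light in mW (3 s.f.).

By Malus's law, I₁ = I₀ cos²(25° − 0°) = I₀ cos²(25°) = 0.8214 I₀.
I₂ = I₁ cos²(70° − 25°) = 0.8214 I₀ · cos²(45°) = 0.4107 I₀.
So 64.1 mW = 0.4107 I₀, giving I₀ = 64.1/0.4107 = 156.1 mW.

I₀ ≈ 156 mW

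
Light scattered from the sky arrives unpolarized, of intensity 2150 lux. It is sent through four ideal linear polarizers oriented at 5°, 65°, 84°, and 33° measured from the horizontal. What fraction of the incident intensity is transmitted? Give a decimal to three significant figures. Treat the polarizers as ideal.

Unpolarized light through the first polarizer → I₁ = 2150 lux/2 = 1075 lux, polarized at 5°.
I₂ = I₁ · cos²(60°) = 1075 · 0.25 = 268.8 lux.
I₃ = I₂ · cos²(19°) = 268.8 · 0.894 = 240.3 lux.
I₄ = I₃ · cos²(51°) = 240.3 · 0.396 = 95.16 lux.
Transmitted fraction = 0.04426.

I/I₀ ≈ 0.0443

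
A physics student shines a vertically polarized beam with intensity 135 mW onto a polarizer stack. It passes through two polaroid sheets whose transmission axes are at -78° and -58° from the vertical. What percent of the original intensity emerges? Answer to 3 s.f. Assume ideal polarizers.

≈ 3.82%

By Malus's law, I₁ = 135 mW · cos²(78°) = 5.836 mW.
I₂ = I₁ · cos²(20°) = 5.836 · 0.883 = 5.153 mW.
That is 3.817% of the incident intensity.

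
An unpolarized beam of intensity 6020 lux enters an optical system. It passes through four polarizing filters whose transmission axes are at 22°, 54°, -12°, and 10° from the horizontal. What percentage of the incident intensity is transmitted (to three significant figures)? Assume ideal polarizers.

≈ 5.11%

Unpolarized light through the first polarizer → I₁ = 6020 lux/2 = 3010 lux, polarized at 22°.
I₂ = I₁ · cos²(32°) = 3010 · 0.7192 = 2165 lux.
I₃ = I₂ · cos²(66°) = 2165 · 0.1654 = 358.1 lux.
I₄ = I₃ · cos²(22°) = 358.1 · 0.8597 = 307.9 lux.
That is 5.114% of the incident intensity.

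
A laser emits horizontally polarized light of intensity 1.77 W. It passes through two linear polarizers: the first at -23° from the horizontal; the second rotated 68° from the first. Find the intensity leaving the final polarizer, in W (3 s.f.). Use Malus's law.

By Malus's law, I₁ = 1.77 W · cos²(23°) = 1.5 W.
I₂ = I₁ · cos²(68°) = 1.5 · 0.1403 = 0.2105 W.

I ≈ 0.210 W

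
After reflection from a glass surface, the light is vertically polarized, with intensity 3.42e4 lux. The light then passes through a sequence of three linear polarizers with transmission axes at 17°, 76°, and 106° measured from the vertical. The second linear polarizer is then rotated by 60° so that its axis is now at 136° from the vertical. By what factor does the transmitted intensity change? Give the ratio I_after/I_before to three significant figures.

Before rotation:
I₁ = I₀ cos²(17° − 0°) = I₀ cos²(17°) = 0.9145 I₀.
I₂ = I₁ cos²(76° − 17°) = 0.9145 I₀ · cos²(59°) = 0.2426 I₀.
I₃ = I₂ cos²(106° − 76°) = 0.2426 I₀ · cos²(30°) = 0.1819 I₀.
After rotation:
I₁ = I₀ cos²(17° − 0°) = I₀ cos²(17°) = 0.9145 I₀.
Angle between axes 1 and 2: 61°. I₂ = 0.9145 I₀ · cos²(61°) = 0.2149 I₀.
I₃ = I₂ cos²(106° − 136°) = 0.2149 I₀ · cos²(30°) = 0.1612 I₀.
Ratio = 0.1612 / 0.1819 = 0.8861.

I_new/I_old ≈ 0.886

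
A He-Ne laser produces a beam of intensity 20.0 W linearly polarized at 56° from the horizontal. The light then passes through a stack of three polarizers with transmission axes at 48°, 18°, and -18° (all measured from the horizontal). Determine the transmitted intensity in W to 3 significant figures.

I ≈ 9.63 W

I₁ = 20.0 W · cos²(8°) = 19.61 W.
I₂ = I₁ · cos²(30°) = 19.61 · 0.75 = 14.71 W.
I₃ = I₂ · cos²(36°) = 14.71 · 0.6545 = 9.627 W.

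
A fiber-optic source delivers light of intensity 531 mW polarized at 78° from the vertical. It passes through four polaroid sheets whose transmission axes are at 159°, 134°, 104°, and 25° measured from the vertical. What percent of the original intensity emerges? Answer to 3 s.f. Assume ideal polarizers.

≈ 0.0549%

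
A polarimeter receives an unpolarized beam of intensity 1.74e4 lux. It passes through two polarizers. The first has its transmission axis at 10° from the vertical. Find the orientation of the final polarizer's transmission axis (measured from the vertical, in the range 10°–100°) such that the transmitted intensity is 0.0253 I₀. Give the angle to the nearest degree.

θ ≈ 87°

Unpolarized light through the first polarizer → I₁ = ½ I₀, now polarized at 10°.
Need I₂/I₀ = 0.0253, so cos²(θ − 10°) = 0.0253 / 0.5 = 0.0506.
θ − 10° = arccos(√0.0506) = 77.0°, giving θ ≈ 10 + 77.0 = 87.0°.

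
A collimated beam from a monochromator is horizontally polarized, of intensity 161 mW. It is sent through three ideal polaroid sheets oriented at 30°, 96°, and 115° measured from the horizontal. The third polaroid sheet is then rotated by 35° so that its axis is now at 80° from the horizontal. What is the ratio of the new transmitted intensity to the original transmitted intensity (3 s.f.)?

Before rotation:
By Malus's law, I₁ = I₀ cos²(30° − 0°) = I₀ cos²(30°) = 0.75 I₀.
I₂ = I₁ cos²(96° − 30°) = 0.75 I₀ · cos²(66°) = 0.1241 I₀.
I₃ = I₂ cos²(115° − 96°) = 0.1241 I₀ · cos²(19°) = 0.1109 I₀.
After rotation:
I₁ = I₀ cos²(30° − 0°) = I₀ cos²(30°) = 0.75 I₀.
I₂ = I₁ cos²(96° − 30°) = 0.75 I₀ · cos²(66°) = 0.1241 I₀.
I₃ = I₂ cos²(80° − 96°) = 0.1241 I₀ · cos²(16°) = 0.1146 I₀.
Ratio = 0.1146 / 0.1109 = 1.034.

I_new/I_old ≈ 1.03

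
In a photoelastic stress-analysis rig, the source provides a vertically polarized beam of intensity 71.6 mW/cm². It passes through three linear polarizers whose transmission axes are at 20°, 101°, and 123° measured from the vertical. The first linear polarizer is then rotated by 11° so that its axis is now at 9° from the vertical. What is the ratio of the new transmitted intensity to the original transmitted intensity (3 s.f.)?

I_new/I_old ≈ 0.0550

Before rotation:
By Malus's law, I₁ = I₀ cos²(20° − 0°) = I₀ cos²(20°) = 0.883 I₀.
I₂ = I₁ cos²(101° − 20°) = 0.883 I₀ · cos²(81°) = 0.02161 I₀.
I₃ = I₂ cos²(123° − 101°) = 0.02161 I₀ · cos²(22°) = 0.01858 I₀.
After rotation:
I₁ = I₀ cos²(9° − 0°) = I₀ cos²(9°) = 0.9755 I₀.
Angle between axes 1 and 2: 88°. I₂ = 0.9755 I₀ · cos²(88°) = 0.001188 I₀.
I₃ = I₂ cos²(123° − 101°) = 0.001188 I₀ · cos²(22°) = 0.001021 I₀.
Ratio = 0.001021 / 0.01858 = 0.05498.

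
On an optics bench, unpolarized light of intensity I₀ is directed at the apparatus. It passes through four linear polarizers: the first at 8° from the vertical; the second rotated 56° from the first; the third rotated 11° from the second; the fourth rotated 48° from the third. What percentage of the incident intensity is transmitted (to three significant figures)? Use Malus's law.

Unpolarized light through the first polarizer → I₁ = ½ I₀, now polarized at 8°.
I₂ = I₁ cos²(56°) = 0.5 · 0.3127 I₀ = 0.1563 I₀.
I₃ = I₂ cos²(11°) = 0.1563 · 0.9636 I₀ = 0.1507 I₀.
I₄ = I₃ cos²(48°) = 0.1507 · 0.4477 I₀ = 0.06745 I₀.
That is 6.745% of the incident intensity.

≈ 6.75%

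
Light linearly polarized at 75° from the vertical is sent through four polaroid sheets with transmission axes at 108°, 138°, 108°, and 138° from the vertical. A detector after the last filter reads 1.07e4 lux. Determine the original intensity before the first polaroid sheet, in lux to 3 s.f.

By Malus's law, I₁ = I₀ cos²(108° − 75°) = I₀ cos²(33°) = 0.7034 I₀.
I₂ = I₁ cos²(138° − 108°) = 0.7034 I₀ · cos²(30°) = 0.5275 I₀.
I₃ = I₂ cos²(108° − 138°) = 0.5275 I₀ · cos²(30°) = 0.3956 I₀.
I₄ = I₃ cos²(138° − 108°) = 0.3956 I₀ · cos²(30°) = 0.2967 I₀.
So 1.07e4 lux = 0.2967 I₀, giving I₀ = 1.07e4/0.2967 = 3.606e+04 lux.

I₀ ≈ 3.61e4 lux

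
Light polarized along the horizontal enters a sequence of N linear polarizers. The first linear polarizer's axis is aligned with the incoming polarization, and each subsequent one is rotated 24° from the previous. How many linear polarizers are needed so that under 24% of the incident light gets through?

N = 9

First polarizer is aligned with the polarization: full transmission.
Each further stage multiplies by cos²(24°) = 0.8346.
After N polarizers: T = 0.8346^(N−1). Require T < 0.24 ⇒ N−1 > ln(0.24)/ln(0.8346) = 7.89, so N−1 ≥ 8 and N = 9.
Check: N=9 gives T = 0.2353 < 0.24; N=8 gives T = 0.282.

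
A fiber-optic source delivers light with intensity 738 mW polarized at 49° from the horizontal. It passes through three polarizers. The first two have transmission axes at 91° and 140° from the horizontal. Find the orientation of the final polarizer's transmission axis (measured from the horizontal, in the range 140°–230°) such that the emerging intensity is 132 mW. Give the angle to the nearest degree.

θ ≈ 170°

By Malus's law, I₁ = I₀ cos²(91° − 49°) = I₀ cos²(42°) = 0.5523 I₀.
I₂ = I₁ cos²(140° − 91°) = 0.5523 I₀ · cos²(49°) = 0.2377 I₀.
Target fraction: 132 / 738 mW = 0.1789 of I₀.
Need I₃/I₀ = 0.1789, so cos²(θ − 140°) = 0.1789 / 0.2377 = 0.7525.
θ − 140° = arccos(√0.7525) = 29.8°, giving θ ≈ 140 + 29.8 = 169.8°.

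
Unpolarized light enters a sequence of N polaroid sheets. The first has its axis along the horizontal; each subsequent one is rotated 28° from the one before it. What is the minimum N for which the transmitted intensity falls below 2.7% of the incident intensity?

First polarizer halves the unpolarized light: factor 1/2.
Each further stage multiplies by cos²(28°) = 0.7796.
After N polarizers: T = 0.5·0.7796^(N−1). Require T < 0.027 ⇒ N−1 > ln(0.027/0.5)/ln(0.7796) = 11.72, so N−1 ≥ 12 and N = 13.
Check: N=13 gives T = 0.0252 < 0.027; N=12 gives T = 0.03232.

N = 13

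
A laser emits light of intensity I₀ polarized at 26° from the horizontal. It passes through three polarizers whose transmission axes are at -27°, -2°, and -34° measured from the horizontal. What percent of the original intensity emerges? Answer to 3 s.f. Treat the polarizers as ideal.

I₁ = I₀ cos²(-27° − 26°) = I₀ cos²(53°) = 0.3622 I₀.
I₂ = I₁ cos²(-2° + 27°) = 0.3622 I₀ · cos²(25°) = 0.2975 I₀.
I₃ = I₂ cos²(-34° + 2°) = 0.2975 I₀ · cos²(32°) = 0.214 I₀.
That is 21.4% of the incident intensity.

≈ 21.4%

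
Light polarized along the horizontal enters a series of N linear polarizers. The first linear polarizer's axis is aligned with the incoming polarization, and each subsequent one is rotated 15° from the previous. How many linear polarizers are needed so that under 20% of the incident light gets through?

First polarizer is aligned with the polarization: full transmission.
Each further stage multiplies by cos²(15°) = 0.933.
After N polarizers: T = 0.933^(N−1). Require T < 0.20 ⇒ N−1 > ln(0.20)/ln(0.933) = 23.21, so N−1 ≥ 24 and N = 25.
Check: N=25 gives T = 0.1894 < 0.20; N=24 gives T = 0.203.

N = 25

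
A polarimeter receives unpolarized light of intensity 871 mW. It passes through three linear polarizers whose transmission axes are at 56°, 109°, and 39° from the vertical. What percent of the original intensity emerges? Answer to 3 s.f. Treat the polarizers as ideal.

≈ 2.12%

Unpolarized light through the first polarizer → I₁ = 871 mW/2 = 435.5 mW, polarized at 56°.
I₂ = I₁ · cos²(53°) = 435.5 · 0.3622 = 157.7 mW.
I₃ = I₂ · cos²(70°) = 157.7 · 0.117 = 18.45 mW.
That is 2.118% of the incident intensity.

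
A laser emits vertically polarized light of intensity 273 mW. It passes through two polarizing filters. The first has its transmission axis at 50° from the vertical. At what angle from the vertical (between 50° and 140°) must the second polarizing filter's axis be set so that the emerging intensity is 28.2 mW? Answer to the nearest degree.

θ ≈ 110°

By Malus's law, I₁ = I₀ cos²(50° − 0°) = I₀ cos²(50°) = 0.4132 I₀.
Target fraction: 28.2 / 273 mW = 0.1033 of I₀.
Need I₂/I₀ = 0.1033, so cos²(θ − 50°) = 0.1033 / 0.4132 = 0.25.
θ − 50° = arccos(√0.25) = 60.0°, giving θ ≈ 50 + 60.0 = 110.0°.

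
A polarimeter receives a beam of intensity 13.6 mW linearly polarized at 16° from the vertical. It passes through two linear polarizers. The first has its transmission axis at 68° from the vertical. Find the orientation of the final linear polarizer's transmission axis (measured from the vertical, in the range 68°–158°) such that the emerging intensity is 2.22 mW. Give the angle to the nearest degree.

By Malus's law, I₁ = I₀ cos²(68° − 16°) = I₀ cos²(52°) = 0.379 I₀.
Target fraction: 2.22 / 13.6 mW = 0.1632 of I₀.
Need I₂/I₀ = 0.1632, so cos²(θ − 68°) = 0.1632 / 0.379 = 0.4307.
θ − 68° = arccos(√0.4307) = 49.0°, giving θ ≈ 68 + 49.0 = 117.0°.

θ ≈ 117°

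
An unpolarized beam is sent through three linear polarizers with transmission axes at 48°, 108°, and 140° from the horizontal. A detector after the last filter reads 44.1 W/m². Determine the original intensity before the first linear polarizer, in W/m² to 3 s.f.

Unpolarized light through the first polarizer → I₁ = ½ I₀, now polarized at 48°.
I₂ = I₁ cos²(108° − 48°) = 0.5 I₀ · cos²(60°) = 0.125 I₀.
I₃ = I₂ cos²(140° − 108°) = 0.125 I₀ · cos²(32°) = 0.0899 I₀.
So 44.1 W/m² = 0.0899 I₀, giving I₀ = 44.1/0.0899 = 490.6 W/m².

I₀ ≈ 491 W/m²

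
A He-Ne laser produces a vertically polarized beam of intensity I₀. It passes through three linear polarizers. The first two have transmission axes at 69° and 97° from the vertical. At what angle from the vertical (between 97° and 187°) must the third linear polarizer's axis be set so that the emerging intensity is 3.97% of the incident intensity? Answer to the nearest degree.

By Malus's law, I₁ = I₀ cos²(69° − 0°) = I₀ cos²(69°) = 0.1284 I₀.
I₂ = I₁ cos²(97° − 69°) = 0.1284 I₀ · cos²(28°) = 0.1001 I₀.
Need I₃/I₀ = 0.0397, so cos²(θ − 97°) = 0.0397 / 0.1001 = 0.3965.
θ − 97° = arccos(√0.3965) = 51.0°, giving θ ≈ 97 + 51.0 = 148.0°.

θ ≈ 148°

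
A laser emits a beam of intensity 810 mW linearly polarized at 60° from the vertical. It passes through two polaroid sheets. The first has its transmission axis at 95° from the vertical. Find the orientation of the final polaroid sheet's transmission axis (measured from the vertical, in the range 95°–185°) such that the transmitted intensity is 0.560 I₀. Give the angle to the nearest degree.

θ ≈ 119°

By Malus's law, I₁ = I₀ cos²(95° − 60°) = I₀ cos²(35°) = 0.671 I₀.
Need I₂/I₀ = 0.56, so cos²(θ − 95°) = 0.56 / 0.671 = 0.8346.
θ − 95° = arccos(√0.8346) = 24.0°, giving θ ≈ 95 + 24.0 = 119.0°.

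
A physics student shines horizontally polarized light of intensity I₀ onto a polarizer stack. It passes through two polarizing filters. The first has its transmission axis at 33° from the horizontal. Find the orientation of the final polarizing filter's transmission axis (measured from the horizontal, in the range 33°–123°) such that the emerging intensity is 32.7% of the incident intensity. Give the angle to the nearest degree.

θ ≈ 80°

By Malus's law, I₁ = I₀ cos²(33° − 0°) = I₀ cos²(33°) = 0.7034 I₀.
Need I₂/I₀ = 0.327, so cos²(θ − 33°) = 0.327 / 0.7034 = 0.4649.
θ − 33° = arccos(√0.4649) = 47.0°, giving θ ≈ 33 + 47.0 = 80.0°.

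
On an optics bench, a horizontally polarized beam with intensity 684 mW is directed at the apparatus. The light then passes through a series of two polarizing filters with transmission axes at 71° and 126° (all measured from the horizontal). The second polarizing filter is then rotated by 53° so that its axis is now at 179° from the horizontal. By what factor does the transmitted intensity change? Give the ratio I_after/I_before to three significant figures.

I_new/I_old ≈ 0.290

Before rotation:
I₁ = I₀ cos²(71° − 0°) = I₀ cos²(71°) = 0.106 I₀.
I₂ = I₁ cos²(126° − 71°) = 0.106 I₀ · cos²(55°) = 0.03487 I₀.
After rotation:
I₁ = I₀ cos²(71° − 0°) = I₀ cos²(71°) = 0.106 I₀.
Angle between axes 1 and 2: 72°. I₂ = 0.106 I₀ · cos²(72°) = 0.01012 I₀.
Ratio = 0.01012 / 0.03487 = 0.2903.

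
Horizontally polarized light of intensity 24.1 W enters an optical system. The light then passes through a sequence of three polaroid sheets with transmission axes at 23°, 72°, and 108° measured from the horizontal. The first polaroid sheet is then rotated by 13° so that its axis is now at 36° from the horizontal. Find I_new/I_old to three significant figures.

Before rotation:
I₁ = I₀ cos²(23° − 0°) = I₀ cos²(23°) = 0.8473 I₀.
I₂ = I₁ cos²(72° − 23°) = 0.8473 I₀ · cos²(49°) = 0.3647 I₀.
I₃ = I₂ cos²(108° − 72°) = 0.3647 I₀ · cos²(36°) = 0.2387 I₀.
After rotation:
I₁ = I₀ cos²(36° − 0°) = I₀ cos²(36°) = 0.6545 I₀.
I₂ = I₁ cos²(72° − 36°) = 0.6545 I₀ · cos²(36°) = 0.4284 I₀.
I₃ = I₂ cos²(108° − 72°) = 0.4284 I₀ · cos²(36°) = 0.2804 I₀.
Ratio = 0.2804 / 0.2387 = 1.175.

I_new/I_old ≈ 1.17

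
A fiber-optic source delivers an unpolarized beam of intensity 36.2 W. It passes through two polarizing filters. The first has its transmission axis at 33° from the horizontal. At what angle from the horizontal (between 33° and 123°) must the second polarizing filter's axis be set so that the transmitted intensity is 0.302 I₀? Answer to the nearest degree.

θ ≈ 72°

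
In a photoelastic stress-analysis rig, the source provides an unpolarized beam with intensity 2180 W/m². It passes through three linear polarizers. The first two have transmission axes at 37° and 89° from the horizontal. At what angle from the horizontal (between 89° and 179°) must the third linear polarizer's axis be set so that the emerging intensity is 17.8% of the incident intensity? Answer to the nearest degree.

θ ≈ 103°

Unpolarized light through the first polarizer → I₁ = ½ I₀, now polarized at 37°.
I₂ = I₁ cos²(89° − 37°) = 0.5 I₀ · cos²(52°) = 0.1895 I₀.
Need I₃/I₀ = 0.178, so cos²(θ − 89°) = 0.178 / 0.1895 = 0.9392.
θ − 89° = arccos(√0.9392) = 14.3°, giving θ ≈ 89 + 14.3 = 103.3°.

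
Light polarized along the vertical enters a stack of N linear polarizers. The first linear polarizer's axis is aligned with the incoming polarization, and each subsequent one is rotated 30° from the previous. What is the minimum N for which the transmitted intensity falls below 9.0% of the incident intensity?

First polarizer is aligned with the polarization: full transmission.
Each further stage multiplies by cos²(30°) = 0.75.
After N polarizers: T = 0.75^(N−1). Require T < 0.090 ⇒ N−1 > ln(0.090)/ln(0.75) = 8.37, so N−1 ≥ 9 and N = 10.
Check: N=10 gives T = 0.07508 < 0.090; N=9 gives T = 0.1001.

N = 10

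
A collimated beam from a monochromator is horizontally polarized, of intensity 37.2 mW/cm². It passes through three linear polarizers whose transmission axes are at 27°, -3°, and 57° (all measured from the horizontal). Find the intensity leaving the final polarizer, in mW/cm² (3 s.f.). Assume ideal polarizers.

I ≈ 5.54 mW/cm²

I₁ = 37.2 mW/cm² · cos²(27°) = 29.53 mW/cm².
I₂ = I₁ · cos²(30°) = 29.53 · 0.75 = 22.15 mW/cm².
I₃ = I₂ · cos²(60°) = 22.15 · 0.25 = 5.537 mW/cm².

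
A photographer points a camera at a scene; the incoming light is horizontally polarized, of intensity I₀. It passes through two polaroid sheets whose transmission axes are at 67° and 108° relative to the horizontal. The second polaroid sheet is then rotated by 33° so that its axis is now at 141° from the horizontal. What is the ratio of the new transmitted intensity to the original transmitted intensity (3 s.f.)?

I_new/I_old ≈ 0.133

Before rotation:
I₁ = I₀ cos²(67° − 0°) = I₀ cos²(67°) = 0.1527 I₀.
I₂ = I₁ cos²(108° − 67°) = 0.1527 I₀ · cos²(41°) = 0.08696 I₀.
After rotation:
I₁ = I₀ cos²(67° − 0°) = I₀ cos²(67°) = 0.1527 I₀.
I₂ = I₁ cos²(141° − 67°) = 0.1527 I₀ · cos²(74°) = 0.0116 I₀.
Ratio = 0.0116 / 0.08696 = 0.1334.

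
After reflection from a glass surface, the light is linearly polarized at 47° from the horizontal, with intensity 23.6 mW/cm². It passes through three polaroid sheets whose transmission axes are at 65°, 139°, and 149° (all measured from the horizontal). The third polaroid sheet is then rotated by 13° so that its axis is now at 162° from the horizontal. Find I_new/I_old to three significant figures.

I_new/I_old ≈ 0.874

Before rotation:
By Malus's law, I₁ = I₀ cos²(65° − 47°) = I₀ cos²(18°) = 0.9045 I₀.
I₂ = I₁ cos²(139° − 65°) = 0.9045 I₀ · cos²(74°) = 0.06872 I₀.
I₃ = I₂ cos²(149° − 139°) = 0.06872 I₀ · cos²(10°) = 0.06665 I₀.
After rotation:
I₁ = I₀ cos²(65° − 47°) = I₀ cos²(18°) = 0.9045 I₀.
I₂ = I₁ cos²(139° − 65°) = 0.9045 I₀ · cos²(74°) = 0.06872 I₀.
I₃ = I₂ cos²(162° − 139°) = 0.06872 I₀ · cos²(23°) = 0.05823 I₀.
Ratio = 0.05823 / 0.06665 = 0.8737.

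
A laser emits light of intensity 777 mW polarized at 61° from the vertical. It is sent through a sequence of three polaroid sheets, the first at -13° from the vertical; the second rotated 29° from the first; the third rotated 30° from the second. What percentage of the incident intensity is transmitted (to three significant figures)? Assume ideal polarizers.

I₁ = 777 mW · cos²(74°) = 59.03 mW.
I₂ = I₁ · cos²(29°) = 59.03 · 0.765 = 45.16 mW.
I₃ = I₂ · cos²(30°) = 45.16 · 0.75 = 33.87 mW.
That is 4.359% of the incident intensity.

≈ 4.36%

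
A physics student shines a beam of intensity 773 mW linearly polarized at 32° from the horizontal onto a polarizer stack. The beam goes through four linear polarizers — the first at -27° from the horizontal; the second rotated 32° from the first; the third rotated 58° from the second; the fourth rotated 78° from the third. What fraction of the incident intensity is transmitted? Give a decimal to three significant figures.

I/I₀ ≈ 0.00232

I₁ = 773 mW · cos²(59°) = 205 mW.
I₂ = I₁ · cos²(32°) = 205 · 0.7192 = 147.5 mW.
I₃ = I₂ · cos²(58°) = 147.5 · 0.2808 = 41.41 mW.
I₄ = I₃ · cos²(78°) = 41.41 · 0.04323 = 1.79 mW.
Transmitted fraction = 0.002316.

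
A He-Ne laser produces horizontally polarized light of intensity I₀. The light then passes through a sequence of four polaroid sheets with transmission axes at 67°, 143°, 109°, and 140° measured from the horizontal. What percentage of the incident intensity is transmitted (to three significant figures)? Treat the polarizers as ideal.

≈ 0.451%

I₁ = I₀ cos²(67° − 0°) = I₀ cos²(67°) = 0.1527 I₀.
I₂ = I₁ cos²(143° − 67°) = 0.1527 I₀ · cos²(76°) = 0.008935 I₀.
I₃ = I₂ cos²(109° − 143°) = 0.008935 I₀ · cos²(34°) = 0.006141 I₀.
I₄ = I₃ cos²(140° − 109°) = 0.006141 I₀ · cos²(31°) = 0.004512 I₀.
That is 0.4512% of the incident intensity.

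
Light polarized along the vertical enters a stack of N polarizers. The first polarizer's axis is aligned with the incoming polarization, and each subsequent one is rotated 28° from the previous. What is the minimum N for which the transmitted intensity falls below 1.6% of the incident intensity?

N = 18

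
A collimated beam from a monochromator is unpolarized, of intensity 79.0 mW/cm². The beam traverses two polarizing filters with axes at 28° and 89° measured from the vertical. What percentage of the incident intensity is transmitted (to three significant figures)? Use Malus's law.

Unpolarized light through the first polarizer → I₁ = 79.0 mW/cm²/2 = 39.5 mW/cm², polarized at 28°.
I₂ = I₁ · cos²(61°) = 39.5 · 0.235 = 9.284 mW/cm².
That is 11.75% of the incident intensity.

≈ 11.8%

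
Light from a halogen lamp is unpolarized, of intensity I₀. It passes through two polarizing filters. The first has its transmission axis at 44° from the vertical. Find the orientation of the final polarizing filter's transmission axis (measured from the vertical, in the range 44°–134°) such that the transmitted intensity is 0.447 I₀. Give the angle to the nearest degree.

θ ≈ 63°

Unpolarized light through the first polarizer → I₁ = ½ I₀, now polarized at 44°.
Need I₂/I₀ = 0.447, so cos²(θ − 44°) = 0.447 / 0.5 = 0.894.
θ − 44° = arccos(√0.894) = 19.0°, giving θ ≈ 44 + 19.0 = 63.0°.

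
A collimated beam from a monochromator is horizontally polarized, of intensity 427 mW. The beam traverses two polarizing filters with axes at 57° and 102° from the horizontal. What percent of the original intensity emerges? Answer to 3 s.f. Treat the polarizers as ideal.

By Malus's law, I₁ = 427 mW · cos²(57°) = 126.7 mW.
I₂ = I₁ · cos²(45°) = 126.7 · 0.5 = 63.33 mW.
That is 14.83% of the incident intensity.

≈ 14.8%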